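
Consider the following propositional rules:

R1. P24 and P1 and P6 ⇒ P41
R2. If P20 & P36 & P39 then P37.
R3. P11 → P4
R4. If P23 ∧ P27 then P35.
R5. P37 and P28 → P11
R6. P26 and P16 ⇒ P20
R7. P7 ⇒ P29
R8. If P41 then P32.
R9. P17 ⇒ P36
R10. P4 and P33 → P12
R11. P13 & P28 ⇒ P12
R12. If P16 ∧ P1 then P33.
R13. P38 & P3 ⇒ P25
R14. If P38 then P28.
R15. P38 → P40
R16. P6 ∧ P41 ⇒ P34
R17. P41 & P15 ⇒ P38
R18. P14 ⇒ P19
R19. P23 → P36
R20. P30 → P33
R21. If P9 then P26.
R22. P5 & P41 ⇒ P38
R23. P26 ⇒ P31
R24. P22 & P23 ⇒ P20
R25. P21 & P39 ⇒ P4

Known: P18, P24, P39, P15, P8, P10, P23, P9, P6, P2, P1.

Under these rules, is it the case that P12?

Forward chaining from the given facts derives: P41, P32, P34, P38, P36, P26, P31, P28, P40.
Rules concluding P12: R10 needs P4; R11 needs P13 — none of these are established.

No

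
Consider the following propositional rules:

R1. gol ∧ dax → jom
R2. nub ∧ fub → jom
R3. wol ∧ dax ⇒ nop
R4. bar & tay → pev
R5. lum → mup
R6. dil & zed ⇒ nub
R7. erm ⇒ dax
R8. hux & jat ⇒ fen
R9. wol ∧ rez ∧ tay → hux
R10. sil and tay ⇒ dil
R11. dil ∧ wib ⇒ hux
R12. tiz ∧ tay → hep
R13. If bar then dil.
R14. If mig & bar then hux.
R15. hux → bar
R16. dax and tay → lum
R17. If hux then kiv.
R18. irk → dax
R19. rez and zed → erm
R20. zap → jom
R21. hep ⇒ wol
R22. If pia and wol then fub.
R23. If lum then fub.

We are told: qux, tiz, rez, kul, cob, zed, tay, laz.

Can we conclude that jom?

hep  (by R12: tiz, tay)
erm  (by R19: rez, zed)
wol  (by R21: hep)
dax  (by R7: erm)
hux  (by R9: wol, rez, tay)
bar  (by R15: hux)
lum  (by R16: dax, tay)
fub  (by R23: lum)
dil  (by R13: bar)
nub  (by R6: dil, zed)
jom  (by R2: nub, fub)

Yes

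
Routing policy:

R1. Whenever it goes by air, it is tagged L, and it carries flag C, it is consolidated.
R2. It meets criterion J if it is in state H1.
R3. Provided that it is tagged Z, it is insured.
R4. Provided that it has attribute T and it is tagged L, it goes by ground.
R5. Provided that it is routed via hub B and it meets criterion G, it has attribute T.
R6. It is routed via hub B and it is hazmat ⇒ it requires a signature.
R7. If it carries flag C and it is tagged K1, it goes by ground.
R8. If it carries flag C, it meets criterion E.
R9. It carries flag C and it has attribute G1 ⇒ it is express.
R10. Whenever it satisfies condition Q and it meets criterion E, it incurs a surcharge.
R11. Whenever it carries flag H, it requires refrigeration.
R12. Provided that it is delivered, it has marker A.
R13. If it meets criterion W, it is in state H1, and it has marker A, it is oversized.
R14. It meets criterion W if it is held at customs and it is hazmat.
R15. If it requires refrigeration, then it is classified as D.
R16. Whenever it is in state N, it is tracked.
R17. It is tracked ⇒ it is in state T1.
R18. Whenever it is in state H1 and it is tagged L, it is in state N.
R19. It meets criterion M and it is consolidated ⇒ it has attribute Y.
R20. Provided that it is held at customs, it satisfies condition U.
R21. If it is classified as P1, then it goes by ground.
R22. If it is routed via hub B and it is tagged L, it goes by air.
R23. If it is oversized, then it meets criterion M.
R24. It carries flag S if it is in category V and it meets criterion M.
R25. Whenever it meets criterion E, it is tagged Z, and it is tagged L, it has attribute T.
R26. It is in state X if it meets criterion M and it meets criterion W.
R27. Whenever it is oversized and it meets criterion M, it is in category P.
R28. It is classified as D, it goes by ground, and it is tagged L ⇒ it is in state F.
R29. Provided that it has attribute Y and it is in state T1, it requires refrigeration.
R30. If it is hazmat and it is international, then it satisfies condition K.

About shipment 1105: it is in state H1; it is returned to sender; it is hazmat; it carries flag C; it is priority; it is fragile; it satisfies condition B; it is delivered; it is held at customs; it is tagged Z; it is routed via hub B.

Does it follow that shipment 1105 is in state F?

Forward chaining from the given facts derives: meets criterion J, is insured, requires a signature, meets criterion E, has marker A, meets criterion W, satisfies condition U, is oversized, meets criterion M, is in state X, is in category P.
The only rule concluding "it is in state F" is R28, which needs "it is classified as D"; that is never established.

No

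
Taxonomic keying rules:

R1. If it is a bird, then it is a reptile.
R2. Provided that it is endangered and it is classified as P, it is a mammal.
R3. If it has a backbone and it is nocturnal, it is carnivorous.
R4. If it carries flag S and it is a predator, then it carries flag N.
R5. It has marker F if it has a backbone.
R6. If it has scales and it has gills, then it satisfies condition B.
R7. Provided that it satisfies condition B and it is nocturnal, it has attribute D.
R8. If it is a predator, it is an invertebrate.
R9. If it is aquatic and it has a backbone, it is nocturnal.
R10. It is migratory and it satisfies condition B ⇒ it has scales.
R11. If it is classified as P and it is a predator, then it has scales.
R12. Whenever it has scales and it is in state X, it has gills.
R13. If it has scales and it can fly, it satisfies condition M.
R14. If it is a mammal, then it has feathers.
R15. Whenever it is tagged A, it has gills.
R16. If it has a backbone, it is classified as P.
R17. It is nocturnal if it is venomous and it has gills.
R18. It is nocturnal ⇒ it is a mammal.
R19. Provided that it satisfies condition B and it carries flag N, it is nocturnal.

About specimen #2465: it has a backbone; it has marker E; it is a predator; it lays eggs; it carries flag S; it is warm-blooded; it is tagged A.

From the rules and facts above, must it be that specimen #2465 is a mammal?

Yes

By R4 (it carries flag S, it is a predator): it carries flag N.
By R15 (it is tagged A): it has gills.
By R16 (it has a backbone): it is classified as P.
By R11 (it is classified as P, it is a predator): it has scales.
By R6 (it has scales, it has gills): it satisfies condition B.
By R19 (it satisfies condition B, it carries flag N): it is nocturnal.
By R18 (it is nocturnal): it is a mammal.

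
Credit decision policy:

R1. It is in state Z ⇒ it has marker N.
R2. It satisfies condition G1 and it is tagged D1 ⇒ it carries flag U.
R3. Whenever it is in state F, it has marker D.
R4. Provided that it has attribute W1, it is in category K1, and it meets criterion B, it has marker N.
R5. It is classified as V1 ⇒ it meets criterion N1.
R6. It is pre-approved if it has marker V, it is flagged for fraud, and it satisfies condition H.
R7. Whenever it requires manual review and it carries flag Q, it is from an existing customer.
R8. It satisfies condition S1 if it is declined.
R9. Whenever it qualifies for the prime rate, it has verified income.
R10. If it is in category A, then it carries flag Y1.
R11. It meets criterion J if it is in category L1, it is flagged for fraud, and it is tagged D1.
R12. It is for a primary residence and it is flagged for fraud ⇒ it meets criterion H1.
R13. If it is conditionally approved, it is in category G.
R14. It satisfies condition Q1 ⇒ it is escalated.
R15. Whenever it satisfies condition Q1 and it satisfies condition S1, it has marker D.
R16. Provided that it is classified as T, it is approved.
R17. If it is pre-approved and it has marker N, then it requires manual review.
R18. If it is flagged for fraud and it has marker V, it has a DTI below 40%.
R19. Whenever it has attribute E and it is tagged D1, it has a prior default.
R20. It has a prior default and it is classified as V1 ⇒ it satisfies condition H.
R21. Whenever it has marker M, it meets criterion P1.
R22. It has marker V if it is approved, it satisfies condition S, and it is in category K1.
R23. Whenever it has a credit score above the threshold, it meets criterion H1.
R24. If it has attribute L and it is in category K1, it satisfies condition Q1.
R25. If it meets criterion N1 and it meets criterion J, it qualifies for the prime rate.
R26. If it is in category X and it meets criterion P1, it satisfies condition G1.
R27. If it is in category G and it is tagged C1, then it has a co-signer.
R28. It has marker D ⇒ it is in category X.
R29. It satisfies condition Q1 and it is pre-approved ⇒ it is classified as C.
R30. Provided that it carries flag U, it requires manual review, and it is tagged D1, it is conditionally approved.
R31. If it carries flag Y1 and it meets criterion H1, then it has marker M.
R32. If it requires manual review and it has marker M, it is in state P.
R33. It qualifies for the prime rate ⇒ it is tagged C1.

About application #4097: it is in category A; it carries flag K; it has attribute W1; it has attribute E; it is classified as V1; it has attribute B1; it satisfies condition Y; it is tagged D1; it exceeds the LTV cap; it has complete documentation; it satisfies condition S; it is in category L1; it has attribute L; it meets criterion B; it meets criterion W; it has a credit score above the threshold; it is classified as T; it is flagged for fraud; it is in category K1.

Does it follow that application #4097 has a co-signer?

Forward chaining from the given facts derives: has marker N, meets criterion N1, carries flag Y1, meets criterion J, is approved, has a prior default, satisfies condition H, has marker V, meets criterion H1, satisfies condition Q1, qualifies for the prime rate, has marker M, is tagged C1, is pre-approved, has verified income, is escalated, requires manual review, has a DTI below 40%, meets criterion P1, is classified as C, is in state P.
The only rule concluding "it has a co-signer" is R27, which needs "it is in category G"; that is never established.

No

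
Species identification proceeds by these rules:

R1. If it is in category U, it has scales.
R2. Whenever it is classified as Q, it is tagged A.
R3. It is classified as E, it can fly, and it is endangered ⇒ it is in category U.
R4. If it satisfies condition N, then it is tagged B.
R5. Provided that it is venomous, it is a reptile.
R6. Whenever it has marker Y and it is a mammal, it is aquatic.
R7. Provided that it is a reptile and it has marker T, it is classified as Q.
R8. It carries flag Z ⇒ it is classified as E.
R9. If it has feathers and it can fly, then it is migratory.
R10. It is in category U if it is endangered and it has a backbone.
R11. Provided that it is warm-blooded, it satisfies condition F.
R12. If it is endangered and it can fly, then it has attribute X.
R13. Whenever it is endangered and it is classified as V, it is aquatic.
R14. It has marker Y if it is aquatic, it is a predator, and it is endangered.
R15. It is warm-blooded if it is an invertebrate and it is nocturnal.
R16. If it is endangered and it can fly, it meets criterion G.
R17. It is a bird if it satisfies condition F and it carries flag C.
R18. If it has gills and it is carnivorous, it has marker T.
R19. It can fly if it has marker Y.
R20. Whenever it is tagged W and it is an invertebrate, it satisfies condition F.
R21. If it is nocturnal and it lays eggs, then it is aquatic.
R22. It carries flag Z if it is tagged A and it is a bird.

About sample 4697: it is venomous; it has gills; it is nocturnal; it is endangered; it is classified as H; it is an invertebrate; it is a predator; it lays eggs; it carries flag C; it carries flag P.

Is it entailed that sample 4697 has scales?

Forward chaining from the given facts derives: is a reptile, is warm-blooded, is aquatic, satisfies condition F, has marker Y, is a bird, can fly, has attribute X, meets criterion G.
The only rule concluding "it has scales" is R1, which needs "it is in category U"; that is never established.

No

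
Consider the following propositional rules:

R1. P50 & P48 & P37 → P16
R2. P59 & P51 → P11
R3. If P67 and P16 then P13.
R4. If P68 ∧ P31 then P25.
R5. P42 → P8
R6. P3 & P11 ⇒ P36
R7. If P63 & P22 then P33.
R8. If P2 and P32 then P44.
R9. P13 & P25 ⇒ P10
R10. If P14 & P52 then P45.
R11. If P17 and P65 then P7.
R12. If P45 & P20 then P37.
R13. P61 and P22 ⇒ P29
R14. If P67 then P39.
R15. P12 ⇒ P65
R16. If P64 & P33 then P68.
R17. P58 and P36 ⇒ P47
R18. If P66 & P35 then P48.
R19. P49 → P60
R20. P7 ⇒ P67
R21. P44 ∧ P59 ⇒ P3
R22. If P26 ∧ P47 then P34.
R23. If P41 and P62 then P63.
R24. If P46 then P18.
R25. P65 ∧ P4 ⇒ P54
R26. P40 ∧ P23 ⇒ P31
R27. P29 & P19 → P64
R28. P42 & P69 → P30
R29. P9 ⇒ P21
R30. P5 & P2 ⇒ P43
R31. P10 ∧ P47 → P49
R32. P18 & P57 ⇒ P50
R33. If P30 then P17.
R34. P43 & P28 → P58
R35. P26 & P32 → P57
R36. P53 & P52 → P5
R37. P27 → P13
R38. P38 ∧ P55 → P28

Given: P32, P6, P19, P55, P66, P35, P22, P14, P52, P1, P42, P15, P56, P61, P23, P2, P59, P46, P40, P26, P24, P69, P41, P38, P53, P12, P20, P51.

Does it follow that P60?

Forward chaining from the given facts derives: P11, P8, P44, P45, P37, P29, P65, P48, P3, P18, P31, P64, P30, P17, P57, P5, P28, P36, P7, P67, P43, P50, P58, P16, P13, P39, P47, P34.
The only rule concluding P60 is R19, which needs P49; that is never established.

No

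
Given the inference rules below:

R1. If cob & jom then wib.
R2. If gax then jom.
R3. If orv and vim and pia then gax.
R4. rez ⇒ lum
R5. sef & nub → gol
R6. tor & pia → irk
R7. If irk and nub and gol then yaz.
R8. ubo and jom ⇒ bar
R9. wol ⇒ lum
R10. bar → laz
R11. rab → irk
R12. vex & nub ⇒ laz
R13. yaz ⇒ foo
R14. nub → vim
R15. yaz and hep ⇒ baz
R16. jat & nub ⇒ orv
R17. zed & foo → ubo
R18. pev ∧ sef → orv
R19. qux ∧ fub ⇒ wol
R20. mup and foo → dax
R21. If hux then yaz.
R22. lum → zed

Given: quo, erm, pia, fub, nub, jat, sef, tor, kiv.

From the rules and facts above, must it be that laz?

No

Forward chaining from the given facts derives: gol, irk, yaz, foo, vim, orv, gax, jom.
Rules concluding laz: R10 needs bar; R12 needs vex — none of these are established.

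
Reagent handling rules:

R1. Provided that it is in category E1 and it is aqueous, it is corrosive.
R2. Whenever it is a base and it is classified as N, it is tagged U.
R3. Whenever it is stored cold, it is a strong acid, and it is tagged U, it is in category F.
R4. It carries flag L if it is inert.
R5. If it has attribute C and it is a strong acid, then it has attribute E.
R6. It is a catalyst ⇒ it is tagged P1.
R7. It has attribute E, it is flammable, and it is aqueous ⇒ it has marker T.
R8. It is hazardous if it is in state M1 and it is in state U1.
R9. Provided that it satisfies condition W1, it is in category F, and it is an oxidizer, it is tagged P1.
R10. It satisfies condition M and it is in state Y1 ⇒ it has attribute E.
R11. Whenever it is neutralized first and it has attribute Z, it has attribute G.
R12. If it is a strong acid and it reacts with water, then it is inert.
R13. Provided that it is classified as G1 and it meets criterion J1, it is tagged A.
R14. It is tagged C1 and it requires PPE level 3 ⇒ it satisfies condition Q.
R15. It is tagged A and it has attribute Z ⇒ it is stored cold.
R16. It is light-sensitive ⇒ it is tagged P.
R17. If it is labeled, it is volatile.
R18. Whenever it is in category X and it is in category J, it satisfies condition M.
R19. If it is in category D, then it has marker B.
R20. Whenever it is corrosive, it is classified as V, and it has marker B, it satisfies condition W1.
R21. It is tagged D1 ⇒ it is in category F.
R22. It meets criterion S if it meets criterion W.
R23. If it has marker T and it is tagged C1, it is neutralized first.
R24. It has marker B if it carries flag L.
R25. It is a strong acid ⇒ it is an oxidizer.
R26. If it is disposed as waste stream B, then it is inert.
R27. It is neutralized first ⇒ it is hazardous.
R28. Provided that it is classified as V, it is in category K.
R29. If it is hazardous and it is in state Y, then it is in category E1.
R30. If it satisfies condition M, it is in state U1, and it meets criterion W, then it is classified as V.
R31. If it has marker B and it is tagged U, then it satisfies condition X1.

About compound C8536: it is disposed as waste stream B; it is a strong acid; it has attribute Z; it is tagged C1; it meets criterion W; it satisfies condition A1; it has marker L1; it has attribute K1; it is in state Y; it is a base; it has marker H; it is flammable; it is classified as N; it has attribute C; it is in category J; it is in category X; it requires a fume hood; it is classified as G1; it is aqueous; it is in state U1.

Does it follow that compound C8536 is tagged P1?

No

Forward chaining from the given facts derives: is tagged U, has attribute E, has marker T, satisfies condition M, meets criterion S, is neutralized first, is an oxidizer, is inert, is hazardous, is in category E1, is classified as V, is corrosive, carries flag L, has attribute G, has marker B, is in category K, satisfies condition X1, satisfies condition W1.
Rules concluding "it is tagged P1": R6 needs "it is a catalyst"; R9 needs "it is in category F" — none of these are established.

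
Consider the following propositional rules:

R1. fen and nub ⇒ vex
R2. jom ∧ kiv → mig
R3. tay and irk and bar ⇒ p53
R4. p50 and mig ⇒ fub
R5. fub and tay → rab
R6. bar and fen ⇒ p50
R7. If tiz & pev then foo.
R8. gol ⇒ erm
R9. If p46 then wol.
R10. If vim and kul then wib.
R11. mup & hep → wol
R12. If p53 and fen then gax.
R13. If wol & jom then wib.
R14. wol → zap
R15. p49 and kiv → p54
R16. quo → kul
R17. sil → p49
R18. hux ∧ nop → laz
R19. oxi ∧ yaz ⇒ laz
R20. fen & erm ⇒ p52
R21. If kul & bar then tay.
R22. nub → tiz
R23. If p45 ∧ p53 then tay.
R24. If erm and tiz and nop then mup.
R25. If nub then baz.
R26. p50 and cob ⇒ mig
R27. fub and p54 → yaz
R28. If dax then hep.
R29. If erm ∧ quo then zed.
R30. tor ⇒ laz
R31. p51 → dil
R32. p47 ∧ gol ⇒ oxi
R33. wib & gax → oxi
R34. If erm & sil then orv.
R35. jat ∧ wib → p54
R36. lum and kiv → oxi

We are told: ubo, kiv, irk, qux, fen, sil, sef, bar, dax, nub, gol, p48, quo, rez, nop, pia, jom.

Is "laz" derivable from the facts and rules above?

mig  (by R2: jom, kiv)
p50  (by R6: bar, fen)
erm  (by R8: gol)
kul  (by R16: quo)
p49  (by R17: sil)
tay  (by R21: kul, bar)
tiz  (by R22: nub)
mup  (by R24: erm, tiz, nop)
hep  (by R28: dax)
p53  (by R3: tay, irk, bar)
fub  (by R4: p50, mig)
wol  (by R11: mup, hep)
gax  (by R12: p53, fen)
wib  (by R13: wol, jom)
p54  (by R15: p49, kiv)
yaz  (by R27: fub, p54)
oxi  (by R33: wib, gax)
laz  (by R19: oxi, yaz)

Yes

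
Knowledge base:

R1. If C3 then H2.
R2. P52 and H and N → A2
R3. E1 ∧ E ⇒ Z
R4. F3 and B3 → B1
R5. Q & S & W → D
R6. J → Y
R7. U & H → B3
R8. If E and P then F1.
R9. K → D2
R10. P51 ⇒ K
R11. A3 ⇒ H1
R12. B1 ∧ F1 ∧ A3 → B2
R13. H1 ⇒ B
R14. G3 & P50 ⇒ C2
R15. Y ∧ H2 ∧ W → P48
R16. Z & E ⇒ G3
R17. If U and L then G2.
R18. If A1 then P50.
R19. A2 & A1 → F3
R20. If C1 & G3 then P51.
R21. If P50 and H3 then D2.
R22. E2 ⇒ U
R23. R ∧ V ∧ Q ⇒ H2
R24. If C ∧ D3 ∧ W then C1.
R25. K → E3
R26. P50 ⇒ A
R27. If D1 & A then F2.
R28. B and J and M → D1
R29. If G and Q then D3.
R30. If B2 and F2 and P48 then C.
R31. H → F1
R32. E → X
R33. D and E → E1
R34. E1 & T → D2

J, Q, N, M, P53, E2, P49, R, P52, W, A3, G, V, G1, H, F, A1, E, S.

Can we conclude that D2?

A2  (by R2: P52, H, N)
D  (by R5: Q, S, W)
Y  (by R6: J)
H1  (by R11: A3)
B  (by R13: H1)
P50  (by R18: A1)
F3  (by R19: A2, A1)
U  (by R22: E2)
H2  (by R23: R, V, Q)
A  (by R26: P50)
D1  (by R28: B, J, M)
D3  (by R29: G, Q)
F1  (by R31: H)
E1  (by R33: D, E)
Z  (by R3: E1, E)
B3  (by R7: U, H)
P48  (by R15: Y, H2, W)
G3  (by R16: Z, E)
F2  (by R27: D1, A)
B1  (by R4: F3, B3)
B2  (by R12: B1, F1, A3)
C  (by R30: B2, F2, P48)
C1  (by R24: C, D3, W)
P51  (by R20: C1, G3)
K  (by R10: P51)
D2  (by R9: K)

Yes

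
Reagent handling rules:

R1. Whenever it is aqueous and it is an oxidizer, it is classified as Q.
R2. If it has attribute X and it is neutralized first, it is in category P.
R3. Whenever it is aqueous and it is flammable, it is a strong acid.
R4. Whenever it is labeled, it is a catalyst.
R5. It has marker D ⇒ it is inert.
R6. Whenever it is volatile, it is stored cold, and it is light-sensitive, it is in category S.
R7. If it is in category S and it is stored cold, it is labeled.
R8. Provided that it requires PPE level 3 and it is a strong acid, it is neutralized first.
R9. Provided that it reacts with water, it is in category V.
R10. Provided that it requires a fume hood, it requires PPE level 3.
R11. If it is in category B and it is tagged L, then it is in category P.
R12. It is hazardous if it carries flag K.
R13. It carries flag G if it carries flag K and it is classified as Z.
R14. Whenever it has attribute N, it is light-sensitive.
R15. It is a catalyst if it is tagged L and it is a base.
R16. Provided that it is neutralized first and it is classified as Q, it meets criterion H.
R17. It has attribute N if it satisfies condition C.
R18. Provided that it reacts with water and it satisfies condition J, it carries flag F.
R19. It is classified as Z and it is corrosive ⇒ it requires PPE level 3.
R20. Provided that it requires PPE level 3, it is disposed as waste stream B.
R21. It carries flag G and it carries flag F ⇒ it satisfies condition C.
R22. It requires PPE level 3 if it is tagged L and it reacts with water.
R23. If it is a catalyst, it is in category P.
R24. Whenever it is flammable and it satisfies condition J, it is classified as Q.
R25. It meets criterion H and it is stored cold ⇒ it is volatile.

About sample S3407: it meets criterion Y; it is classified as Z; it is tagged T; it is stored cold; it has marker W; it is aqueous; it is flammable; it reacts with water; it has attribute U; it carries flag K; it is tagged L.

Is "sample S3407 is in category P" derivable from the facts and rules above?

Forward chaining from the given facts derives: is a strong acid, is in category V, is hazardous, carries flag G, requires PPE level 3, is neutralized first, is disposed as waste stream B.
Rules concluding "it is in category P": R2 needs "it has attribute X"; R11 needs "it is in category B"; R23 needs "it is a catalyst" — none of these are established.

No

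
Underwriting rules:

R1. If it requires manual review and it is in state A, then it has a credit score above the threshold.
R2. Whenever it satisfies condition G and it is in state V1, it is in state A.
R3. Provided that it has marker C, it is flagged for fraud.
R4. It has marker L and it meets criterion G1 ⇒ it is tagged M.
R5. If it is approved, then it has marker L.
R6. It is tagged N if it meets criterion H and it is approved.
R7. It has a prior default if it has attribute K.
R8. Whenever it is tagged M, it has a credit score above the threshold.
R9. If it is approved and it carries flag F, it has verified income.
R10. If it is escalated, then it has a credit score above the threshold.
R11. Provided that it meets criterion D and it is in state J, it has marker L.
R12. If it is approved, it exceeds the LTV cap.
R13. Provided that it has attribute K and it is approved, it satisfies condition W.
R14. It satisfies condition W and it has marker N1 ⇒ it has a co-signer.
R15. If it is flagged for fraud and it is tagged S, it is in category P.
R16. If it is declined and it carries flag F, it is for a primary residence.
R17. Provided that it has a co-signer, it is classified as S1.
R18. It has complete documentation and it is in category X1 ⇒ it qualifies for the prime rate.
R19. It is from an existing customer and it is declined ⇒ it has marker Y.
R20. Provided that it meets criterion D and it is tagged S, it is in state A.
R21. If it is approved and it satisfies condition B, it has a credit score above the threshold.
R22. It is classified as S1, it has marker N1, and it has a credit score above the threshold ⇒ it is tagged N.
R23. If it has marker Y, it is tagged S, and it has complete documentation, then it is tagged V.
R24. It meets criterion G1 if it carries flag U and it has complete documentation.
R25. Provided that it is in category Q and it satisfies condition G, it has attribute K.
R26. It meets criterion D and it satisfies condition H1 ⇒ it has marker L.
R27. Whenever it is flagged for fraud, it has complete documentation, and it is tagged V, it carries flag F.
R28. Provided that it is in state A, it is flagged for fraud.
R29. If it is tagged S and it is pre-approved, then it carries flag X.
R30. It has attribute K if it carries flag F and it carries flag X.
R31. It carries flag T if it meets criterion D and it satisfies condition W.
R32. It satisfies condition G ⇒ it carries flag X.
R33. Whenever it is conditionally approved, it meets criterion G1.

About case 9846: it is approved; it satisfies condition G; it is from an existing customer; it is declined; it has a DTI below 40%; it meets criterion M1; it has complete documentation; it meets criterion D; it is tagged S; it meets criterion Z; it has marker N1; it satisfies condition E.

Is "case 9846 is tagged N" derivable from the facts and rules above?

No

Forward chaining from the given facts derives: has marker L, exceeds the LTV cap, has marker Y, is in state A, is tagged V, is flagged for fraud, carries flag X, is in category P, carries flag F, has attribute K, has a prior default, has verified income, satisfies condition W, has a co-signer, is for a primary residence, is classified as S1, carries flag T.
Rules concluding "it is tagged N": R6 needs "it meets criterion H"; R22 needs "it has a credit score above the threshold" — none of these are established.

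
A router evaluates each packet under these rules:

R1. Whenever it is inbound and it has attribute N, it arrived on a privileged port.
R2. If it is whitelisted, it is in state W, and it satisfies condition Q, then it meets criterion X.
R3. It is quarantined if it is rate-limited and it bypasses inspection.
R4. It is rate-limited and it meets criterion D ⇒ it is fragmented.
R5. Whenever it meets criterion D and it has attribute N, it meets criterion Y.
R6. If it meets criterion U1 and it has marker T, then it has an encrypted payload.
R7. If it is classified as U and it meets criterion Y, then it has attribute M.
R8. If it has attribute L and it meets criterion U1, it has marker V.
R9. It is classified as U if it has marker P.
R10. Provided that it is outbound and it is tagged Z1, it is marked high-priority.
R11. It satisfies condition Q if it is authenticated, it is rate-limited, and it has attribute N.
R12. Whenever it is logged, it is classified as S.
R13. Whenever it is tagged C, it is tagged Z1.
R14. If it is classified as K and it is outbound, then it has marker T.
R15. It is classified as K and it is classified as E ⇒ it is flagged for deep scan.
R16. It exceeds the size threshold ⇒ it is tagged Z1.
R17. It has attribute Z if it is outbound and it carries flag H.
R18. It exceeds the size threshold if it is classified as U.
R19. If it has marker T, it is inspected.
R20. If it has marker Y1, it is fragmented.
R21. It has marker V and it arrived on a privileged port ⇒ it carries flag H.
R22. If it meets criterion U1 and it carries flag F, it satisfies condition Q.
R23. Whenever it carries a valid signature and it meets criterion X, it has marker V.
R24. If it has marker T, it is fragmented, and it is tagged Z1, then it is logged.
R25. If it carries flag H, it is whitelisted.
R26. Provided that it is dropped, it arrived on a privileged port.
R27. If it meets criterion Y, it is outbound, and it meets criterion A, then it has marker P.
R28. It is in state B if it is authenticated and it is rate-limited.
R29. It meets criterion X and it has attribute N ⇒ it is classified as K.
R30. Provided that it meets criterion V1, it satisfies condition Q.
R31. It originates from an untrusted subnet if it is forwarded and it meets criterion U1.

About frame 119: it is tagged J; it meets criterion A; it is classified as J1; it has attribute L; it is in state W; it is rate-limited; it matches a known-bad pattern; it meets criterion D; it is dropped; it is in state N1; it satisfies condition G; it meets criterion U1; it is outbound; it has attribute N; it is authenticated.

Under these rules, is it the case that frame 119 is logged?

By R4 (it is rate-limited, it meets criterion D): it is fragmented.
By R5 (it meets criterion D, it has attribute N): it meets criterion Y.
By R8 (it has attribute L, it meets criterion U1): it has marker V.
By R11 (it is authenticated, it is rate-limited, it has attribute N): it satisfies condition Q.
By R26 (it is dropped): it arrived on a privileged port.
By R27 (it meets criterion Y, it is outbound, it meets criterion A): it has marker P.
By R9 (it has marker P): it is classified as U.
By R18 (it is classified as U): it exceeds the size threshold.
By R21 (it has marker V, it arrived on a privileged port): it carries flag H.
By R25 (it carries flag H): it is whitelisted.
By R2 (it is whitelisted, it is in state W, it satisfies condition Q): it meets criterion X.
By R16 (it exceeds the size threshold): it is tagged Z1.
By R29 (it meets criterion X, it has attribute N): it is classified as K.
By R14 (it is classified as K, it is outbound): it has marker T.
By R24 (it has marker T, it is fragmented, it is tagged Z1): it is logged.

Yes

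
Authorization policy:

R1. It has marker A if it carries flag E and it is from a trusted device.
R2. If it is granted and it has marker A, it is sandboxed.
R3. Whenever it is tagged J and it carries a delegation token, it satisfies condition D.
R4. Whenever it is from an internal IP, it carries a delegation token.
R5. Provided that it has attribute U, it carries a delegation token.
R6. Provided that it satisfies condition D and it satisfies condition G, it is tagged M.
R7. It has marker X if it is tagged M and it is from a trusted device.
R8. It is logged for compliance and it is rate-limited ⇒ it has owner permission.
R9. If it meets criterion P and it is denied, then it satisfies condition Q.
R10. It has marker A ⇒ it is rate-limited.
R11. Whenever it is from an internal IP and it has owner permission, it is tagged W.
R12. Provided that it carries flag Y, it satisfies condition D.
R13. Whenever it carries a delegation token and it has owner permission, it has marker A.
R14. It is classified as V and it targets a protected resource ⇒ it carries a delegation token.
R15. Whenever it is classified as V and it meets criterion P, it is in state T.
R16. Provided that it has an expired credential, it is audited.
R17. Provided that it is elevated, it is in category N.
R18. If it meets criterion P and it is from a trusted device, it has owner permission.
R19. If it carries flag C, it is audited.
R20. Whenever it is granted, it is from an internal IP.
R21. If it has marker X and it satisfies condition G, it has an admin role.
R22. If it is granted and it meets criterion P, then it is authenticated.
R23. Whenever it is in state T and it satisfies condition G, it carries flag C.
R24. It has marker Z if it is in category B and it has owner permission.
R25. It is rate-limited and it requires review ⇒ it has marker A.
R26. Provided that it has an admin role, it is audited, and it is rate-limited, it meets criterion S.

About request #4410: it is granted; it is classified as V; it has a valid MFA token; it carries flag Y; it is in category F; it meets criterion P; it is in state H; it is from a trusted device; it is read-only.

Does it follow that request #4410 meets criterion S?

No

Forward chaining from the given facts derives: satisfies condition D, is in state T, has owner permission, is from an internal IP, is authenticated, carries a delegation token, is tagged W, has marker A, is sandboxed, is rate-limited.
The only rule concluding "it meets criterion S" is R26, which needs "it has an admin role"; that is never established.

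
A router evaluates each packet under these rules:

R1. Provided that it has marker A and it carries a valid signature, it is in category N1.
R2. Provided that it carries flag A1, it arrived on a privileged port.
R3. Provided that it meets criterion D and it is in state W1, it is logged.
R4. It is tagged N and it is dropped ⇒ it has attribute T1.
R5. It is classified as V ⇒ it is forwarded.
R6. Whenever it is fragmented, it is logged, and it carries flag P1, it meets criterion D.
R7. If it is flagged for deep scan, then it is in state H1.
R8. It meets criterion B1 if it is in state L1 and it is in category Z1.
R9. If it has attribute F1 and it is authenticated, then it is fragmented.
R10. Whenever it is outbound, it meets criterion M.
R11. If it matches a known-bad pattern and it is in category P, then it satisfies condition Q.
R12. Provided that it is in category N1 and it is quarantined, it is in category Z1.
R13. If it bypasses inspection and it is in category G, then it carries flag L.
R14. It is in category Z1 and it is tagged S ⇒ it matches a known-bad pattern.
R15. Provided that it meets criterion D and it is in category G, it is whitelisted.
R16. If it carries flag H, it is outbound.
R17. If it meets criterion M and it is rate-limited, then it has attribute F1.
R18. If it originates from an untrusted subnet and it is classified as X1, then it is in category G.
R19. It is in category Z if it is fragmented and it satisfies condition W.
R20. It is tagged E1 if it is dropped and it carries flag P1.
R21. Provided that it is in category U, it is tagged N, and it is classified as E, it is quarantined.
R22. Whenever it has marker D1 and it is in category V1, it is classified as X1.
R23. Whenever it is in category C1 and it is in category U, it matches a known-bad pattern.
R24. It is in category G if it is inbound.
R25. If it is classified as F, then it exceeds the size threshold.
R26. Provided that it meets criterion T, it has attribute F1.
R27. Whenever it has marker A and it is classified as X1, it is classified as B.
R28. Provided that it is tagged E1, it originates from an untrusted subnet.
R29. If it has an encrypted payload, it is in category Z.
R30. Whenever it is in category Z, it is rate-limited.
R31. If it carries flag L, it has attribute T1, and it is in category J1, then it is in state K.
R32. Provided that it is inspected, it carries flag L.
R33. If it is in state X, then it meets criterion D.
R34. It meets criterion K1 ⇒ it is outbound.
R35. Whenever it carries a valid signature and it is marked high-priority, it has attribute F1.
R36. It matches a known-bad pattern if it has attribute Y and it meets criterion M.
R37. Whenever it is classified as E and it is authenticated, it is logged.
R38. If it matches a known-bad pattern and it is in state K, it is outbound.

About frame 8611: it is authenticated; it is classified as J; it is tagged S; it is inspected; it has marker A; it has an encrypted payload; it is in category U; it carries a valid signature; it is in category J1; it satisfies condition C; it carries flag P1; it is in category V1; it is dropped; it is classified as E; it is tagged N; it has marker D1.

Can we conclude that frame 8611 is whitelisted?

Yes

By R1 (it has marker A, it carries a valid signature): it is in category N1.
By R4 (it is tagged N, it is dropped): it has attribute T1.
By R20 (it is dropped, it carries flag P1): it is tagged E1.
By R21 (it is in category U, it is tagged N, it is classified as E): it is quarantined.
By R22 (it has marker D1, it is in category V1): it is classified as X1.
By R28 (it is tagged E1): it originates from an untrusted subnet.
By R29 (it has an encrypted payload): it is in category Z.
By R30 (it is in category Z): it is rate-limited.
By R32 (it is inspected): it carries flag L.
By R37 (it is classified as E, it is authenticated): it is logged.
By R12 (it is in category N1, it is quarantined): it is in category Z1.
By R14 (it is in category Z1, it is tagged S): it matches a known-bad pattern.
By R18 (it originates from an untrusted subnet, it is classified as X1): it is in category G.
By R31 (it carries flag L, it has attribute T1, it is in category J1): it is in state K.
By R38 (it matches a known-bad pattern, it is in state K): it is outbound.
By R10 (it is outbound): it meets criterion M.
By R17 (it meets criterion M, it is rate-limited): it has attribute F1.
By R9 (it has attribute F1, it is authenticated): it is fragmented.
By R6 (it is fragmented, it is logged, it carries flag P1): it meets criterion D.
By R15 (it meets criterion D, it is in category G): it is whitelisted.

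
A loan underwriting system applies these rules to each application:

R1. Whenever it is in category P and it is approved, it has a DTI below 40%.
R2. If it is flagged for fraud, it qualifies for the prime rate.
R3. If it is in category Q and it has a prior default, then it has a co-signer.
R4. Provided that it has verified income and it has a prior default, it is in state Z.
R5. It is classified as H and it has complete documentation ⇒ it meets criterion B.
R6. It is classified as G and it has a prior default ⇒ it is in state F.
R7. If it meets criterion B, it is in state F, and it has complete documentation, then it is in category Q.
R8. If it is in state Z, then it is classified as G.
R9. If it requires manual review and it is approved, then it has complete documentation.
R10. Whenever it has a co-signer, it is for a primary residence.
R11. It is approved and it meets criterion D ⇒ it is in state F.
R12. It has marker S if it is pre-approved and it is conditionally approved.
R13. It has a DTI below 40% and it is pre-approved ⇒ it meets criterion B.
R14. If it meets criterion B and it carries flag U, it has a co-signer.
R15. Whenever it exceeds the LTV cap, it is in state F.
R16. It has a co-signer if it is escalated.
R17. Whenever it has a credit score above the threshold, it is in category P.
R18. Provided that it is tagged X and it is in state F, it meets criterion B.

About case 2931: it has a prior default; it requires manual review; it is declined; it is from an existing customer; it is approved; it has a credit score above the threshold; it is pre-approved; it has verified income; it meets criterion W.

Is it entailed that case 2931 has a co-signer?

By R4 (it has verified income, it has a prior default): it is in state Z.
By R8 (it is in state Z): it is classified as G.
By R9 (it requires manual review, it is approved): it has complete documentation.
By R17 (it has a credit score above the threshold): it is in category P.
By R1 (it is in category P, it is approved): it has a DTI below 40%.
By R6 (it is classified as G, it has a prior default): it is in state F.
By R13 (it has a DTI below 40%, it is pre-approved): it meets criterion B.
By R7 (it meets criterion B, it is in state F, it has complete documentation): it is in category Q.
By R3 (it is in category Q, it has a prior default): it has a co-signer.

Yes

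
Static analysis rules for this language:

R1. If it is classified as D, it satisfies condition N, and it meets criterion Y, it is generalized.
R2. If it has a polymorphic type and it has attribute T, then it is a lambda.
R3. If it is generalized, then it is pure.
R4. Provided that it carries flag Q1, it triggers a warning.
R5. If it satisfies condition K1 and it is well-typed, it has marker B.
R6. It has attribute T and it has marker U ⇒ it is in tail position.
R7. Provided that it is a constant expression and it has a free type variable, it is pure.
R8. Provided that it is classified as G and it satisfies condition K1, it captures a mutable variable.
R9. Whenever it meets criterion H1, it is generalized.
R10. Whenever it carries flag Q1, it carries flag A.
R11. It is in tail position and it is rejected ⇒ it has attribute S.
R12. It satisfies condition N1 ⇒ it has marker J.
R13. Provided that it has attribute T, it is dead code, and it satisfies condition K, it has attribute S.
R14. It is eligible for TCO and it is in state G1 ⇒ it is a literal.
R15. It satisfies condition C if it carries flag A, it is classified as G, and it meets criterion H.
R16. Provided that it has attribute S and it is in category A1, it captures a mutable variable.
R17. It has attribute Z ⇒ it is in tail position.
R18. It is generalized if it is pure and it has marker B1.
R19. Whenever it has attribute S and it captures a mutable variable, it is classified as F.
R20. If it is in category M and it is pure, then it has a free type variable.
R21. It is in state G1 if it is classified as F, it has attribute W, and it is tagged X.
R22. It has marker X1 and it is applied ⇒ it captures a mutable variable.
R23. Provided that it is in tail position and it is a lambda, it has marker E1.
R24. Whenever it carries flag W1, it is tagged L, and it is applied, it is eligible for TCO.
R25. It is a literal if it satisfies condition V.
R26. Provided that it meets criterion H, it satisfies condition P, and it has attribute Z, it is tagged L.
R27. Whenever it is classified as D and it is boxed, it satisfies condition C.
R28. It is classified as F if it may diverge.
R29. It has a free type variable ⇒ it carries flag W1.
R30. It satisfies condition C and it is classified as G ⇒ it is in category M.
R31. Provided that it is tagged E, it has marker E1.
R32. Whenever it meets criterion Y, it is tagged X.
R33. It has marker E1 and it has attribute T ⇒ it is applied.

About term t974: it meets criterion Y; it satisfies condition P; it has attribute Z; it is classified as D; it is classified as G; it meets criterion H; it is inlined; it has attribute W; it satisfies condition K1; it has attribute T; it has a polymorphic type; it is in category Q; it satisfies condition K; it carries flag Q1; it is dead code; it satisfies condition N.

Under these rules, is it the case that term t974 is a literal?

By R1 (it is classified as D, it satisfies condition N, it meets criterion Y): it is generalized.
By R2 (it has a polymorphic type, it has attribute T): it is a lambda.
By R3 (it is generalized): it is pure.
By R8 (it is classified as G, it satisfies condition K1): it captures a mutable variable.
By R10 (it carries flag Q1): it carries flag A.
By R13 (it has attribute T, it is dead code, it satisfies condition K): it has attribute S.
By R15 (it carries flag A, it is classified as G, it meets criterion H): it satisfies condition C.
By R17 (it has attribute Z): it is in tail position.
By R19 (it has attribute S, it captures a mutable variable): it is classified as F.
By R23 (it is in tail position, it is a lambda): it has marker E1.
By R26 (it meets criterion H, it satisfies condition P, it has attribute Z): it is tagged L.
By R30 (it satisfies condition C, it is classified as G): it is in category M.
By R32 (it meets criterion Y): it is tagged X.
By R33 (it has marker E1, it has attribute T): it is applied.
By R20 (it is in category M, it is pure): it has a free type variable.
By R21 (it is classified as F, it has attribute W, it is tagged X): it is in state G1.
By R29 (it has a free type variable): it carries flag W1.
By R24 (it carries flag W1, it is tagged L, it is applied): it is eligible for TCO.
By R14 (it is eligible for TCO, it is in state G1): it is a literal.

Yes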